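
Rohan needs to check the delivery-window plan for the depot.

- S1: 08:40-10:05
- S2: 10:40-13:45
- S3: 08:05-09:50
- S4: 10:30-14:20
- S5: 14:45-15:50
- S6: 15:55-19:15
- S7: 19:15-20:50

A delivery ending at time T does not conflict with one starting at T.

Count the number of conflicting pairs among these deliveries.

Sorted by start: S3, S1, S4, S2, S5, S6, S7.
S1 starts before S3 ends → S3 and S1 overlap.
S4 starts after S3 ends, so S3 has no further overlaps.
S4 starts after S1 ends, so S1 has no further overlaps.
S2 starts before S4 ends → S4 and S2 overlap.
S5 starts after S4 ends, so S4 has no further overlaps.
S5 starts after S2 ends, so S2 has no further overlaps.
S6 starts after S5 ends, so S5 has no further overlaps.
S7 starts exactly when S6 ends (back-to-back, no overlap).
Overlapping pairs: S1 & S3, S2 & S4 — 2 in total.

2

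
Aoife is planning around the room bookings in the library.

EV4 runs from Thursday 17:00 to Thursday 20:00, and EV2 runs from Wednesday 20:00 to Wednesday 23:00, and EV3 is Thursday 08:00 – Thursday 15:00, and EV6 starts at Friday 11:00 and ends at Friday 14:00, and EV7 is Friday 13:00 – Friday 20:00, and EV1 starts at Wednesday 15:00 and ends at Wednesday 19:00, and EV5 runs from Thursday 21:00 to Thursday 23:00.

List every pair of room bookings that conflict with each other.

EV6 & EV7

Sorted by start: EV1, EV2, EV3, EV4, EV5, EV6, EV7.
EV2 starts after EV1 ends, so EV1 has no further overlaps.
EV3 starts after EV2 ends, so EV2 has no further overlaps.
EV4 starts after EV3 ends, so EV3 has no further overlaps.
EV5 starts after EV4 ends, so EV4 has no further overlaps.
EV6 starts after EV5 ends, so EV5 has no further overlaps.
EV7 starts before EV6 ends → EV6 and EV7 overlap.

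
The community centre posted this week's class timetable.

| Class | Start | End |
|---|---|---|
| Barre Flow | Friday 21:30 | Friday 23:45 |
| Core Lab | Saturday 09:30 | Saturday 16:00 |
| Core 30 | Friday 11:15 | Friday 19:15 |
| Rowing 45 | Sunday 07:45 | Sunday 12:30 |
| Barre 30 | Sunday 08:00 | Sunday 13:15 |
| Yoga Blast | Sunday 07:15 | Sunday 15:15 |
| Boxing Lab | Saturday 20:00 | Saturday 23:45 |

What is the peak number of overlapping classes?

Sort all start/end points and keep a running count:
Friday 11:15 start Core 30 → 1
Friday 19:15 end Core 30 → 0
Friday 21:30 start Barre Flow → 1
Friday 23:45 end Barre Flow → 0
Saturday 09:30 start Core Lab → 1
Saturday 16:00 end Core Lab → 0
Saturday 20:00 start Boxing Lab → 1
Saturday 23:45 end Boxing Lab → 0
Sunday 07:15 start Yoga Blast → 1
Sunday 07:45 start Rowing 45 → 2
Sunday 08:00 start Barre 30 → 3
Sunday 12:30 end Rowing 45 → 2
Sunday 13:15 end Barre 30 → 1
Sunday 15:15 end Yoga Blast → 0
Peak is 3, at Sunday 08:00 (Barre 30, Rowing 45, Yoga Blast).

3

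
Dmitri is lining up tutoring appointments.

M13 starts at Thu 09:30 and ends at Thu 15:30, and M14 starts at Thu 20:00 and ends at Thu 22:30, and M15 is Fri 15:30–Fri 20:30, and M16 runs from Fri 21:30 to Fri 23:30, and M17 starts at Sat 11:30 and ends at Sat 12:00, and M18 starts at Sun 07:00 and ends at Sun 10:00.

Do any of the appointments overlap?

Two intervals overlap when each starts before the other ends.
Sorted by start: M13, M14, M15, M16, M17, M18.
M14 starts after M13 ends; M13 is clear from here.
M15 starts after M14 ends; M14 is clear from here.
M16 starts after M15 ends; M15 is clear from here.
M17 starts after M16 ends; M16 is clear from here.
M18 starts after M17 ends.
Every pair is clear; the schedule has no overlaps.

No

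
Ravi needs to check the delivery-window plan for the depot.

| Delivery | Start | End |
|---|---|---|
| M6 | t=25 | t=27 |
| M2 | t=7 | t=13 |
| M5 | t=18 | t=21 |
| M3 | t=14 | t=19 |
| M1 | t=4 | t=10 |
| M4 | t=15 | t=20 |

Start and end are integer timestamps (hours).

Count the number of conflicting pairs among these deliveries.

4

Sorted by start: M1, M2, M3, M4, M5, M6.
M2 starts before M1 ends → M1 and M2 overlap.
M3 starts after M1 ends — done with M1.
M3 starts after M2 ends — done with M2.
M4 starts before M3 ends → M3 and M4 overlap.
M5 starts before M3 ends → M3 and M5 overlap.
M6 starts after M3 ends.
M5 starts before M4 ends → M4 and M5 overlap.
M6 starts after M4 ends.
M6 starts after M5 ends.
Overlapping pairs: M1 & M2, M3 & M4, M3 & M5, M4 & M5 — 4 in total.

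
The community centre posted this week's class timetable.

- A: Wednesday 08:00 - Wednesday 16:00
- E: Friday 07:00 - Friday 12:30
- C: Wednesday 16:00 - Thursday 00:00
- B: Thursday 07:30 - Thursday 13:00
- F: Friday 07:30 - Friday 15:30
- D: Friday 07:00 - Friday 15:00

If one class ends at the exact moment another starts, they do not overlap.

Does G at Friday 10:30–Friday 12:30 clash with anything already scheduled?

Yes — it overlaps D, E, F

A: ends Wednesday 16:00 at or before G starts Friday 10:30 → clear.
C: ends Thursday 00:00 at or before G starts Friday 10:30 → clear.
B: ends Thursday 13:00 at or before G starts Friday 10:30 → clear.
D: starts Friday 07:00 before G ends Friday 12:30, and ends Friday 15:00 after G starts Friday 10:30 → overlap.
E: starts Friday 07:00 before G ends Friday 12:30, and ends Friday 12:30 after G starts Friday 10:30 → overlap.
F: starts Friday 07:30 before G ends Friday 12:30, and ends Friday 15:30 after G starts Friday 10:30 → overlap.
G overlaps D, E, F.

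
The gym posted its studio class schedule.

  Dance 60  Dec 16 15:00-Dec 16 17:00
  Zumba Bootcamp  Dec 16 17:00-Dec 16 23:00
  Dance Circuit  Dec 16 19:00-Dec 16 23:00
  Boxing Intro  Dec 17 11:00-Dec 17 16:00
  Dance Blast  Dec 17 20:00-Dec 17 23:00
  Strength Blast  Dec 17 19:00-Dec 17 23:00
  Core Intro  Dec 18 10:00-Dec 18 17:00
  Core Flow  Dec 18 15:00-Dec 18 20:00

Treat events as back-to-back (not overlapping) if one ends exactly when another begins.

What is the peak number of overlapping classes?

Sweep the timeline, counting +1 at each start and −1 at each end (ends before starts at a tie):
Dec 16 15:00 start Dance 60 → 1
Dec 16 17:00 end Dance 60 → 0
Dec 16 17:00 start Zumba Bootcamp → 1
Dec 16 19:00 start Dance Circuit → 2
Dec 16 23:00 end Dance Circuit → 1
Dec 16 23:00 end Zumba Bootcamp → 0
Dec 17 11:00 start Boxing Intro → 1
Dec 17 16:00 end Boxing Intro → 0
Dec 17 19:00 start Strength Blast → 1
Dec 17 20:00 start Dance Blast → 2
Dec 17 23:00 end Dance Blast → 1
Dec 17 23:00 end Strength Blast → 0
Dec 18 10:00 start Core Intro → 1
Dec 18 15:00 start Core Flow → 2
Dec 18 17:00 end Core Intro → 1
Dec 18 20:00 end Core Flow → 0
Peak is 2, at Dec 16 19:00 (Dance Circuit, Zumba Bootcamp).

2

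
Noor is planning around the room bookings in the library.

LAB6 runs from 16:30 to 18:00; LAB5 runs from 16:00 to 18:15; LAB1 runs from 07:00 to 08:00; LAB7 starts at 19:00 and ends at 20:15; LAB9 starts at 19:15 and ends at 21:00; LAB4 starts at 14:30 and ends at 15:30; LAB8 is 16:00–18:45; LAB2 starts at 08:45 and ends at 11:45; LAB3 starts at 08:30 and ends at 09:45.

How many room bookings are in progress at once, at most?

Walk through starts and ends in time order (an end at T is processed before a start at T):
07:00 start LAB1 → 1
08:00 end LAB1 → 0
08:30 start LAB3 → 1
08:45 start LAB2 → 2
09:45 end LAB3 → 1
11:45 end LAB2 → 0
14:30 start LAB4 → 1
15:30 end LAB4 → 0
16:00 start LAB5 → 1
16:00 start LAB8 → 2
16:30 start LAB6 → 3
18:00 end LAB6 → 2
18:15 end LAB5 → 1
18:45 end LAB8 → 0
19:00 start LAB7 → 1
19:15 start LAB9 → 2
20:15 end LAB7 → 1
21:00 end LAB9 → 0
Peak is 3, at 16:30 (LAB5, LAB6, LAB8).

3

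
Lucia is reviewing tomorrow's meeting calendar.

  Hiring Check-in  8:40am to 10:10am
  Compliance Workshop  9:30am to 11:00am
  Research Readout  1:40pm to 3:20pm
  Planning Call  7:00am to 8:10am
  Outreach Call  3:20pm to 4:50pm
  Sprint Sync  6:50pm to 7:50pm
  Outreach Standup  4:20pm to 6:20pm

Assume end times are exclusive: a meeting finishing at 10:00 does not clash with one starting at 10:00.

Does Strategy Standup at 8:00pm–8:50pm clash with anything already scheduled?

Planning Call: ends 8:10am at or before Strategy Standup starts 8:00pm → clear.
Hiring Check-in: ends 10:10am at or before Strategy Standup starts 8:00pm → clear.
Compliance Workshop: ends 11:00am at or before Strategy Standup starts 8:00pm → clear.
Research Readout: ends 3:20pm at or before Strategy Standup starts 8:00pm → clear.
Outreach Call: ends 4:50pm at or before Strategy Standup starts 8:00pm → clear.
Outreach Standup: ends 6:20pm at or before Strategy Standup starts 8:00pm → clear.
Sprint Sync: ends 7:50pm at or before Strategy Standup starts 8:00pm → clear.

No — it doesn't clash with anything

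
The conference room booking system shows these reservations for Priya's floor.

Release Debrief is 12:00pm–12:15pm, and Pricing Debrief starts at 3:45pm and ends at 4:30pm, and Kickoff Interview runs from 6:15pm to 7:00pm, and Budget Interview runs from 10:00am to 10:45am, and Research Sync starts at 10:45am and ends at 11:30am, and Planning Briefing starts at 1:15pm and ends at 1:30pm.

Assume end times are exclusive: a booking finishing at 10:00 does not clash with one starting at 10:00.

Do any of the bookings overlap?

Sorted by start: Budget Interview, Research Sync, Release Debrief, Planning Briefing, Pricing Debrief, Kickoff Interview.
Research Sync starts exactly when Budget Interview ends (back-to-back, no overlap) — done with Budget Interview.
Release Debrief starts after Research Sync ends — done with Research Sync.
Planning Briefing starts after Release Debrief ends — done with Release Debrief.
Pricing Debrief starts after Planning Briefing ends — done with Planning Briefing.
Kickoff Interview starts after Pricing Debrief ends.
Every pair is clear; the schedule has no overlaps.

No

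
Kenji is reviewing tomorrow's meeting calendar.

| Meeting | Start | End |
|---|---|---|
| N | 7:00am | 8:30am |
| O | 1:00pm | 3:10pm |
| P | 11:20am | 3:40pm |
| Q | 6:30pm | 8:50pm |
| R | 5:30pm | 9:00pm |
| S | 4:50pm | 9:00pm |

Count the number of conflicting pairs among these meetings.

Sorted by start: N, P, O, S, R, Q.
P starts after N ends, so N has no further overlaps.
O starts before P ends → P and O overlap.
S starts after P ends, so P has no further overlaps.
S starts after O ends, so O has no further overlaps.
R starts before S ends → S and R overlap.
Q starts before S ends → S and Q overlap.
Q starts before R ends → R and Q overlap.
Overlapping pairs: O & P, Q & R, Q & S, R & S — 4 in total.

4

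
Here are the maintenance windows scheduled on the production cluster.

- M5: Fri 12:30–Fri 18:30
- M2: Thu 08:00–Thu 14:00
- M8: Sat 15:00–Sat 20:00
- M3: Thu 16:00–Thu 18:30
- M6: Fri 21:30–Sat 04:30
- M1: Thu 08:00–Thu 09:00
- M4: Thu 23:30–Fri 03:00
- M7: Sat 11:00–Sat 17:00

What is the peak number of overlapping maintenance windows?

Walk through starts and ends in time order (an end at T is processed before a start at T):
Thu 08:00 start M1 → 1
Thu 08:00 start M2 → 2
Thu 09:00 end M1 → 1
Thu 14:00 end M2 → 0
Thu 16:00 start M3 → 1
Thu 18:30 end M3 → 0
Thu 23:30 start M4 → 1
Fri 03:00 end M4 → 0
Fri 12:30 start M5 → 1
Fri 18:30 end M5 → 0
Fri 21:30 start M6 → 1
Sat 04:30 end M6 → 0
Sat 11:00 start M7 → 1
Sat 15:00 start M8 → 2
Sat 17:00 end M7 → 1
Sat 20:00 end M8 → 0
Peak is 2, at Thu 08:00 (M1, M2).

2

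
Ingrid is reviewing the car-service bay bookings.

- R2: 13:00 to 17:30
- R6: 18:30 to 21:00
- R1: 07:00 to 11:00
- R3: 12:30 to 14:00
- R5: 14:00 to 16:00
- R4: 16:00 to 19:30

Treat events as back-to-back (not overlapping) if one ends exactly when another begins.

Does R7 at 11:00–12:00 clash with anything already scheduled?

No — it doesn't clash with anything

R1: ends 11:00 at or before R7 starts 11:00 → clear.
R3: starts 12:30 at or after R7 ends 12:00 → clear.
R2: starts 13:00 at or after R7 ends 12:00 → clear.
R5: starts 14:00 at or after R7 ends 12:00 → clear.
R4: starts 16:00 at or after R7 ends 12:00 → clear.
R6: starts 18:30 at or after R7 ends 12:00 → clear.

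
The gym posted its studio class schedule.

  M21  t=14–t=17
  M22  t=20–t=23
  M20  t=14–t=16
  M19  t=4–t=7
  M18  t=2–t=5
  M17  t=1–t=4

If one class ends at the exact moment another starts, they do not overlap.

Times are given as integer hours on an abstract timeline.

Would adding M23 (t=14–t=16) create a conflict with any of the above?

M17: ends t=4 at or before M23 starts t=14 → clear.
M18: ends t=5 at or before M23 starts t=14 → clear.
M19: ends t=7 at or before M23 starts t=14 → clear.
M20: starts t=14 before M23 ends t=16, and ends t=16 after M23 starts t=14 → overlap.
M21: starts t=14 before M23 ends t=16, and ends t=17 after M23 starts t=14 → overlap.
M22: starts t=20 at or after M23 ends t=16 → clear.
M23 overlaps M20, M21.

Yes — it overlaps M20, M21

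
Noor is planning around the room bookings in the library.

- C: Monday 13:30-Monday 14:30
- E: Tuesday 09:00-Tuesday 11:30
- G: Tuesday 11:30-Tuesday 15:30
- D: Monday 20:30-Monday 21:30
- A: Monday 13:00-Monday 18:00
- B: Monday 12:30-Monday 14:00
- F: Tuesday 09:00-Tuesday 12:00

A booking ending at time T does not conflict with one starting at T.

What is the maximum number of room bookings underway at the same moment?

Sort all start/end points and keep a running count:
Monday 12:30 start B → 1
Monday 13:00 start A → 2
Monday 13:30 start C → 3
Monday 14:00 end B → 2
Monday 14:30 end C → 1
Monday 18:00 end A → 0
Monday 20:30 start D → 1
Monday 21:30 end D → 0
Tuesday 09:00 start E → 1
Tuesday 09:00 start F → 2
Tuesday 11:30 end E → 1
Tuesday 11:30 start G → 2
Tuesday 12:00 end F → 1
Tuesday 15:30 end G → 0
Peak is 3, at Monday 13:30 (A, B, C).

3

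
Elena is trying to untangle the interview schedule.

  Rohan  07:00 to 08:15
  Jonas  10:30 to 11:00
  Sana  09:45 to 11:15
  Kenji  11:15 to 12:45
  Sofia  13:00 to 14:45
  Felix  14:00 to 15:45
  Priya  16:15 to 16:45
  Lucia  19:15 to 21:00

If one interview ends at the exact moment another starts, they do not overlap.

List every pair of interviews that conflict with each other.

Felix & Sofia, Jonas & Sana

Sorted by start: Rohan, Sana, Jonas, Kenji, Sofia, Felix, Priya, Lucia.
Sana starts after Rohan ends, so nothing later overlaps Rohan either.
Jonas starts before Sana ends → Sana and Jonas overlap.
Kenji starts exactly when Sana ends (back-to-back, no overlap), so nothing later overlaps Sana either.
Kenji starts after Jonas ends, so nothing later overlaps Jonas either.
Sofia starts after Kenji ends, so nothing later overlaps Kenji either.
Felix starts before Sofia ends → Sofia and Felix overlap.
Priya starts after Sofia ends, so nothing later overlaps Sofia either.
Priya starts after Felix ends, so nothing later overlaps Felix either.
Lucia starts after Priya ends.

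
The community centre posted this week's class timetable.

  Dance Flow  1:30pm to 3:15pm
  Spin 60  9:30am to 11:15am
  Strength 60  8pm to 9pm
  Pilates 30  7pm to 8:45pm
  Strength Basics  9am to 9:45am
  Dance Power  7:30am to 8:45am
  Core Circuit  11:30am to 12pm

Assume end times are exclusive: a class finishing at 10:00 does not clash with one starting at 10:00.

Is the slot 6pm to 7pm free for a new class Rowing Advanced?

Dance Power: ends 8:45am at or before Rowing Advanced starts 6pm → clear.
Strength Basics: ends 9:45am at or before Rowing Advanced starts 6pm → clear.
Spin 60: ends 11:15am at or before Rowing Advanced starts 6pm → clear.
Core Circuit: ends 12pm at or before Rowing Advanced starts 6pm → clear.
Dance Flow: ends 3:15pm at or before Rowing Advanced starts 6pm → clear.
Pilates 30: starts 7pm at or after Rowing Advanced ends 7pm → clear.
Strength 60: starts 8pm at or after Rowing Advanced ends 7pm → clear.

Yes — the slot is free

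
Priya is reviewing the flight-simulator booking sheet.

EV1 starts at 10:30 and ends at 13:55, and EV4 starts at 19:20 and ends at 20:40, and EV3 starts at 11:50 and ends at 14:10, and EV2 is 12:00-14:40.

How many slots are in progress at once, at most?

3

Sort all start/end points and keep a running count:
10:30 start EV1 → 1
11:50 start EV3 → 2
12:00 start EV2 → 3
13:55 end EV1 → 2
14:10 end EV3 → 1
14:40 end EV2 → 0
19:20 start EV4 → 1
20:40 end EV4 → 0
Peak is 3, at 12:00 (EV1, EV2, EV3).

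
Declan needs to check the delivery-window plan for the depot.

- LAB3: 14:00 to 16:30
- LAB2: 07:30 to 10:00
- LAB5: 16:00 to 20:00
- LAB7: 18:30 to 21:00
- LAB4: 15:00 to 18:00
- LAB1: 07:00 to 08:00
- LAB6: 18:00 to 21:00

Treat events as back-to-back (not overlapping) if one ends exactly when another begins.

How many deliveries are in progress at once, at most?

3

Walk through starts and ends in time order (an end at T is processed before a start at T):
07:00 start LAB1 → 1
07:30 start LAB2 → 2
08:00 end LAB1 → 1
10:00 end LAB2 → 0
14:00 start LAB3 → 1
15:00 start LAB4 → 2
16:00 start LAB5 → 3
16:30 end LAB3 → 2
18:00 end LAB4 → 1
18:00 start LAB6 → 2
18:30 start LAB7 → 3
20:00 end LAB5 → 2
21:00 end LAB6 → 1
21:00 end LAB7 → 0
Peak is 3, at 16:00 (LAB3, LAB4, LAB5).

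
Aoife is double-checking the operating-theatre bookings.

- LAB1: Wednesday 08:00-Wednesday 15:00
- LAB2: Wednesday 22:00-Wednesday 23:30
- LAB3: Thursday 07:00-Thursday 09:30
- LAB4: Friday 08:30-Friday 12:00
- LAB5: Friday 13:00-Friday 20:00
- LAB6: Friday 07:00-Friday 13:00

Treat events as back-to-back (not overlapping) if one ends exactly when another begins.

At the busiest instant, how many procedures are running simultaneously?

2

Sweep the timeline, counting +1 at each start and −1 at each end (ends before starts at a tie):
Wednesday 08:00 start LAB1 → 1
Wednesday 15:00 end LAB1 → 0
Wednesday 22:00 start LAB2 → 1
Wednesday 23:30 end LAB2 → 0
Thursday 07:00 start LAB3 → 1
Thursday 09:30 end LAB3 → 0
Friday 07:00 start LAB6 → 1
Friday 08:30 start LAB4 → 2
Friday 12:00 end LAB4 → 1
Friday 13:00 end LAB6 → 0
Friday 13:00 start LAB5 → 1
Friday 20:00 end LAB5 → 0
Peak is 2, at Friday 08:30 (LAB4, LAB6).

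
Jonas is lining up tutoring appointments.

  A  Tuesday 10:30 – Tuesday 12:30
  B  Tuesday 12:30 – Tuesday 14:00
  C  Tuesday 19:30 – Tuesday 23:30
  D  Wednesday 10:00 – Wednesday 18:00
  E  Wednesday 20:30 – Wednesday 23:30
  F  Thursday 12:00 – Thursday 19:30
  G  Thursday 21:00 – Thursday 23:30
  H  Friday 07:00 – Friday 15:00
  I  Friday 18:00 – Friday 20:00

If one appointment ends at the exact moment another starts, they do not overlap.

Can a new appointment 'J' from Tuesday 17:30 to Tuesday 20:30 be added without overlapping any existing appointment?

No — it overlaps C

A: ends Tuesday 12:30 at or before J starts Tuesday 17:30 → clear.
B: ends Tuesday 14:00 at or before J starts Tuesday 17:30 → clear.
C: starts Tuesday 19:30 before J ends Tuesday 20:30, and ends Tuesday 23:30 after J starts Tuesday 17:30 → overlap.
D: starts Wednesday 10:00 at or after J ends Tuesday 20:30 → clear.
E: starts Wednesday 20:30 at or after J ends Tuesday 20:30 → clear.
F: starts Thursday 12:00 at or after J ends Tuesday 20:30 → clear.
G: starts Thursday 21:00 at or after J ends Tuesday 20:30 → clear.
H: starts Friday 07:00 at or after J ends Tuesday 20:30 → clear.
I: starts Friday 18:00 at or after J ends Tuesday 20:30 → clear.
J overlaps C.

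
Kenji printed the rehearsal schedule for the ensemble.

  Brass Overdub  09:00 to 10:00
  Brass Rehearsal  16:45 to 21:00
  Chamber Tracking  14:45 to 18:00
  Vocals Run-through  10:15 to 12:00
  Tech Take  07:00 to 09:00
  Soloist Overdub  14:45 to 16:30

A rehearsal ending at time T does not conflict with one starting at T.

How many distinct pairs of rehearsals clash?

2

Sorted by start: Tech Take, Brass Overdub, Vocals Run-through, Soloist Overdub, Chamber Tracking, Brass Rehearsal.
Brass Overdub starts exactly when Tech Take ends (back-to-back, no overlap); Tech Take is clear from here.
Vocals Run-through starts after Brass Overdub ends; Brass Overdub is clear from here.
Soloist Overdub starts after Vocals Run-through ends; Vocals Run-through is clear from here.
Chamber Tracking starts before Soloist Overdub ends → Soloist Overdub and Chamber Tracking overlap.
Brass Rehearsal starts after Soloist Overdub ends.
Brass Rehearsal starts before Chamber Tracking ends → Chamber Tracking and Brass Rehearsal overlap.
Overlapping pairs: Brass Rehearsal & Chamber Tracking, Chamber Tracking & Soloist Overdub — 2 in total.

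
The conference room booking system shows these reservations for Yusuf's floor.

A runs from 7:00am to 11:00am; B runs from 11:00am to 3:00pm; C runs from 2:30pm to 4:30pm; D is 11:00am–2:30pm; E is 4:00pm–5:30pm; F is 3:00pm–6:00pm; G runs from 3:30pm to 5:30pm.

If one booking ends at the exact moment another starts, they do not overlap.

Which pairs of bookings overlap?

B & C, B & D, C & E, C & F, C & G, E & F, E & G, F & G

Sorted by start: A, B, D, C, F, G, E.
B starts exactly when A ends (back-to-back, no overlap) — done with A.
D starts before B ends → B and D overlap.
C starts before B ends → B and C overlap.
F starts exactly when B ends (back-to-back, no overlap) — done with B.
C starts exactly when D ends (back-to-back, no overlap) — done with D.
F starts before C ends → C and F overlap.
G starts before C ends → C and G overlap.
E starts before C ends → C and E overlap.
G starts before F ends → F and G overlap.
E starts before F ends → F and E overlap.
E starts before G ends → G and E overlap.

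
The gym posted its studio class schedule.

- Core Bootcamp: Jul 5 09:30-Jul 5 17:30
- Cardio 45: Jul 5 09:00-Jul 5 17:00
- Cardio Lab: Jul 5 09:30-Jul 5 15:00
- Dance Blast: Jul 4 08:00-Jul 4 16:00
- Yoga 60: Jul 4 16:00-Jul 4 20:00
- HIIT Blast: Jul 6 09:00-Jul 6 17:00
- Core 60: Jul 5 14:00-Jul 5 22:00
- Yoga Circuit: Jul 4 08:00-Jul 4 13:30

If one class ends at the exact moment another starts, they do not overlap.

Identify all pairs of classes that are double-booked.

Sorted by start: Yoga Circuit, Dance Blast, Yoga 60, Cardio 45, Cardio Lab, Core Bootcamp, Core 60, HIIT Blast.
Dance Blast starts before Yoga Circuit ends → Yoga Circuit and Dance Blast overlap.
Yoga 60 starts after Yoga Circuit ends — done with Yoga Circuit.
Yoga 60 starts exactly when Dance Blast ends (back-to-back, no overlap) — done with Dance Blast.
Cardio 45 starts after Yoga 60 ends — done with Yoga 60.
Cardio Lab starts before Cardio 45 ends → Cardio 45 and Cardio Lab overlap.
Core Bootcamp starts before Cardio 45 ends → Cardio 45 and Core Bootcamp overlap.
Core 60 starts before Cardio 45 ends → Cardio 45 and Core 60 overlap.
HIIT Blast starts after Cardio 45 ends.
Core Bootcamp starts before Cardio Lab ends → Cardio Lab and Core Bootcamp overlap.
Core 60 starts before Cardio Lab ends → Cardio Lab and Core 60 overlap.
HIIT Blast starts after Cardio Lab ends.
Core 60 starts before Core Bootcamp ends → Core Bootcamp and Core 60 overlap.
HIIT Blast starts after Core Bootcamp ends.
HIIT Blast starts after Core 60 ends.

Cardio 45 & Cardio Lab, Cardio 45 & Core 60, Cardio 45 & Core Bootcamp, Cardio Lab & Core 60, Cardio Lab & Core Bootcamp, Core 60 & Core Bootcamp, Dance Blast & Yoga Circuit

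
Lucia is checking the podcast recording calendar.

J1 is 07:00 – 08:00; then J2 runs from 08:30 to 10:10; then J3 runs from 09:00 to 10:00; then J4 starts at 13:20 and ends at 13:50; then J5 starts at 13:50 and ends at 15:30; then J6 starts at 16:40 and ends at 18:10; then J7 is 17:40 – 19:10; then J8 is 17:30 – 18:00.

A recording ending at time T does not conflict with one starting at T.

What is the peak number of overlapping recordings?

3

Sort all start/end points and keep a running count:
07:00 start J1 → 1
08:00 end J1 → 0
08:30 start J2 → 1
09:00 start J3 → 2
10:00 end J3 → 1
10:10 end J2 → 0
13:20 start J4 → 1
13:50 end J4 → 0
13:50 start J5 → 1
15:30 end J5 → 0
16:40 start J6 → 1
17:30 start J8 → 2
17:40 start J7 → 3
18:00 end J8 → 2
18:10 end J6 → 1
19:10 end J7 → 0
Peak is 3, at 17:40 (J6, J7, J8).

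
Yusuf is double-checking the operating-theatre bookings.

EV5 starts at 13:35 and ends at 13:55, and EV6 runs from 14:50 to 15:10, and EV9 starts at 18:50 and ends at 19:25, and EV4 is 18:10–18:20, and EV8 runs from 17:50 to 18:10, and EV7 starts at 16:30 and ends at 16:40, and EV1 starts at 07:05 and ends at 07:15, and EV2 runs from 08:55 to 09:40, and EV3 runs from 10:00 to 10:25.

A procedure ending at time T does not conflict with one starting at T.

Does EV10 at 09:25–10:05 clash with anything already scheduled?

EV1: ends 07:15 at or before EV10 starts 09:25 → clear.
EV2: starts 08:55 before EV10 ends 10:05, and ends 09:40 after EV10 starts 09:25 → overlap.
EV3: starts 10:00 before EV10 ends 10:05, and ends 10:25 after EV10 starts 09:25 → overlap.
EV5: starts 13:35 at or after EV10 ends 10:05 → clear.
EV6: starts 14:50 at or after EV10 ends 10:05 → clear.
EV7: starts 16:30 at or after EV10 ends 10:05 → clear.
EV8: starts 17:50 at or after EV10 ends 10:05 → clear.
EV4: starts 18:10 at or after EV10 ends 10:05 → clear.
EV9: starts 18:50 at or after EV10 ends 10:05 → clear.
EV10 overlaps EV2, EV3.

Yes — it overlaps EV2, EV3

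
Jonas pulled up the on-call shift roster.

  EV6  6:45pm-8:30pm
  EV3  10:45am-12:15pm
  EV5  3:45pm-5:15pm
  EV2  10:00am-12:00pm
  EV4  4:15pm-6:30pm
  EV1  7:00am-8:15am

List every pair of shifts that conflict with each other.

EV2 & EV3, EV4 & EV5

Check each pair: they overlap iff neither finishes before the other starts.
Sorted by start: EV1, EV2, EV3, EV5, EV4, EV6.
EV2 starts after EV1 ends, so nothing later overlaps EV1 either.
EV3 starts before EV2 ends → EV2 and EV3 overlap.
EV5 starts after EV2 ends, so nothing later overlaps EV2 either.
EV5 starts after EV3 ends, so nothing later overlaps EV3 either.
EV4 starts before EV5 ends → EV5 and EV4 overlap.
EV6 starts after EV5 ends.
EV6 starts after EV4 ends.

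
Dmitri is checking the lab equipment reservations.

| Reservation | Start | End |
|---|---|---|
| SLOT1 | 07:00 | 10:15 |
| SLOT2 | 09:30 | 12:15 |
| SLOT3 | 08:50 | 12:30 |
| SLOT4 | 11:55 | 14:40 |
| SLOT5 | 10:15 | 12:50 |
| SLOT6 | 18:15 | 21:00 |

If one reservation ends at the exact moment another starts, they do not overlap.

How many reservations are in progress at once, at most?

Sweep the timeline, counting +1 at each start and −1 at each end (ends before starts at a tie):
07:00 start SLOT1 → 1
08:50 start SLOT3 → 2
09:30 start SLOT2 → 3
10:15 end SLOT1 → 2
10:15 start SLOT5 → 3
11:55 start SLOT4 → 4
12:15 end SLOT2 → 3
12:30 end SLOT3 → 2
12:50 end SLOT5 → 1
14:40 end SLOT4 → 0
18:15 start SLOT6 → 1
21:00 end SLOT6 → 0
Peak is 4, at 11:55 (SLOT2, SLOT3, SLOT4, SLOT5).

4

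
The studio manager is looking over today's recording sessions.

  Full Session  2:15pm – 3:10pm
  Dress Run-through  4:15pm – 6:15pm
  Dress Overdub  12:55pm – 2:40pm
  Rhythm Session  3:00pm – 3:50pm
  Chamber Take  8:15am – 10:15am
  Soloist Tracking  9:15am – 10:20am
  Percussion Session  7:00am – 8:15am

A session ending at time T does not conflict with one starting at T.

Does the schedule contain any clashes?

Sorted by start: Percussion Session, Chamber Take, Soloist Tracking, Dress Overdub, Full Session, Rhythm Session, Dress Run-through.
Chamber Take starts exactly when Percussion Session ends (back-to-back, no overlap) — done with Percussion Session.
Soloist Tracking starts before Chamber Take ends → Chamber Take and Soloist Tracking overlap.
That's a conflict, so the schedule is not conflict-free.

Yes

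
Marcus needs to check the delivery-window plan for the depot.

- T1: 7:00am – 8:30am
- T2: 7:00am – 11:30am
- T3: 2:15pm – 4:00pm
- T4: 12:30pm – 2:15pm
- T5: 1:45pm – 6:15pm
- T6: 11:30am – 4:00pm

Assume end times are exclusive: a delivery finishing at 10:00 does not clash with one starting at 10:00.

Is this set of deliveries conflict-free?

No

Two intervals overlap when each starts before the other ends.
Sorted by start: T1, T2, T6, T4, T5, T3.
T2 starts before T1 ends → T1 and T2 overlap.
That's a conflict, so the schedule is not conflict-free.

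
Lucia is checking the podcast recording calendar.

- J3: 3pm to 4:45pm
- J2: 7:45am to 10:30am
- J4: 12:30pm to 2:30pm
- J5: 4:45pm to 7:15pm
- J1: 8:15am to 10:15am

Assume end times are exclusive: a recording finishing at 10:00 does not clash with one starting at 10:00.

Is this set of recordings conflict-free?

No

Two intervals overlap when each starts before the other ends.
Sorted by start: J2, J1, J4, J3, J5.
J1 starts before J2 ends → J2 and J1 overlap.
That's a conflict, so the schedule is not conflict-free.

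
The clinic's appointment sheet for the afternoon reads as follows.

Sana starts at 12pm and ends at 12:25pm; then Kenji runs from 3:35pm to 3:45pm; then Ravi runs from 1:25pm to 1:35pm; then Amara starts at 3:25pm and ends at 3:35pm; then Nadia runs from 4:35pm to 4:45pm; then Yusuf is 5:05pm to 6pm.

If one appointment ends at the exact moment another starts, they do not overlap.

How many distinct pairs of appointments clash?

Sorted by start: Sana, Ravi, Amara, Kenji, Nadia, Yusuf.
Ravi starts after Sana ends — done with Sana.
Amara starts after Ravi ends — done with Ravi.
Kenji starts exactly when Amara ends (back-to-back, no overlap) — done with Amara.
Nadia starts after Kenji ends — done with Kenji.
Yusuf starts after Nadia ends.
No pair overlaps.

0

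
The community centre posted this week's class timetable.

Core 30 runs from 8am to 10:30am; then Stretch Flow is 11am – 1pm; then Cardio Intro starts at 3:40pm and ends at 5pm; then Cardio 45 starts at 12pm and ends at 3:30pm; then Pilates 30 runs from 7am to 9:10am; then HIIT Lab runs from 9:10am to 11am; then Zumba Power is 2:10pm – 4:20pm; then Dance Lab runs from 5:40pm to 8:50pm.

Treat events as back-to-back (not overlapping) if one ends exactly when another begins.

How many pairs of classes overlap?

5

Two intervals overlap when each starts before the other ends.
Sorted by start: Pilates 30, Core 30, HIIT Lab, Stretch Flow, Cardio 45, Zumba Power, Cardio Intro, Dance Lab.
Core 30 starts before Pilates 30 ends → Pilates 30 and Core 30 overlap.
HIIT Lab starts exactly when Pilates 30 ends (back-to-back, no overlap), so nothing later overlaps Pilates 30 either.
HIIT Lab starts before Core 30 ends → Core 30 and HIIT Lab overlap.
Stretch Flow starts after Core 30 ends, so nothing later overlaps Core 30 either.
Stretch Flow starts exactly when HIIT Lab ends (back-to-back, no overlap), so nothing later overlaps HIIT Lab either.
Cardio 45 starts before Stretch Flow ends → Stretch Flow and Cardio 45 overlap.
Zumba Power starts after Stretch Flow ends, so nothing later overlaps Stretch Flow either.
Zumba Power starts before Cardio 45 ends → Cardio 45 and Zumba Power overlap.
Cardio Intro starts after Cardio 45 ends, so nothing later overlaps Cardio 45 either.
Cardio Intro starts before Zumba Power ends → Zumba Power and Cardio Intro overlap.
Dance Lab starts after Zumba Power ends.
Dance Lab starts after Cardio Intro ends.
Overlapping pairs: Cardio 45 & Stretch Flow, Cardio 45 & Zumba Power, Cardio Intro & Zumba Power, Core 30 & HIIT Lab, Core 30 & Pilates 30 — 5 in total.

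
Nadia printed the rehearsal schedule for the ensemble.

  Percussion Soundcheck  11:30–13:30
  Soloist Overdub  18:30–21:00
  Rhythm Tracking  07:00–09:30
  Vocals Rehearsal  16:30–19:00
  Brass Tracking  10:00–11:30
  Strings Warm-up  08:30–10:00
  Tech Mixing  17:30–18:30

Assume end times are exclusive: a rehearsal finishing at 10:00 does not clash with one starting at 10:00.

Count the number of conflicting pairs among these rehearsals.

3

Sorted by start: Rhythm Tracking, Strings Warm-up, Brass Tracking, Percussion Soundcheck, Vocals Rehearsal, Tech Mixing, Soloist Overdub.
Strings Warm-up starts before Rhythm Tracking ends → Rhythm Tracking and Strings Warm-up overlap.
Brass Tracking starts after Rhythm Tracking ends, so nothing later overlaps Rhythm Tracking either.
Brass Tracking starts exactly when Strings Warm-up ends (back-to-back, no overlap), so nothing later overlaps Strings Warm-up either.
Percussion Soundcheck starts exactly when Brass Tracking ends (back-to-back, no overlap), so nothing later overlaps Brass Tracking either.
Vocals Rehearsal starts after Percussion Soundcheck ends, so nothing later overlaps Percussion Soundcheck either.
Tech Mixing starts before Vocals Rehearsal ends → Vocals Rehearsal and Tech Mixing overlap.
Soloist Overdub starts before Vocals Rehearsal ends → Vocals Rehearsal and Soloist Overdub overlap.
Soloist Overdub starts exactly when Tech Mixing ends (back-to-back, no overlap).
Overlapping pairs: Rhythm Tracking & Strings Warm-up, Soloist Overdub & Vocals Rehearsal, Tech Mixing & Vocals Rehearsal — 3 in total.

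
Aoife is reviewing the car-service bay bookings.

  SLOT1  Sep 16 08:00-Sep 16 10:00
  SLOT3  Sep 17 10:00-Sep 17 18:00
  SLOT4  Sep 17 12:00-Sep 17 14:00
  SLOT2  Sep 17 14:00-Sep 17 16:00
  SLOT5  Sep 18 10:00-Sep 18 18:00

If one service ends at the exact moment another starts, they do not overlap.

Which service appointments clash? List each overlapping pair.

SLOT2 & SLOT3, SLOT3 & SLOT4

Sorted by start: SLOT1, SLOT3, SLOT4, SLOT2, SLOT5.
SLOT3 starts after SLOT1 ends, so nothing later overlaps SLOT1 either.
SLOT4 starts before SLOT3 ends → SLOT3 and SLOT4 overlap.
SLOT2 starts before SLOT3 ends → SLOT3 and SLOT2 overlap.
SLOT5 starts after SLOT3 ends.
SLOT2 starts exactly when SLOT4 ends (back-to-back, no overlap), so nothing later overlaps SLOT4 either.
SLOT5 starts after SLOT2 ends.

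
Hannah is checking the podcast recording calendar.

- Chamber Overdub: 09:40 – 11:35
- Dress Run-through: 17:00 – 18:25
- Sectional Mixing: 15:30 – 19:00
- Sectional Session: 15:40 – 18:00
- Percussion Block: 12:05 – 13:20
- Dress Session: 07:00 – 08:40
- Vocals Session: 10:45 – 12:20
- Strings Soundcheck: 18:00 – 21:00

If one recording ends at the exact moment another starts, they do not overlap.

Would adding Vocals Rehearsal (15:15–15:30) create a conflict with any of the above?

Dress Session: ends 08:40 at or before Vocals Rehearsal starts 15:15 → clear.
Chamber Overdub: ends 11:35 at or before Vocals Rehearsal starts 15:15 → clear.
Vocals Session: ends 12:20 at or before Vocals Rehearsal starts 15:15 → clear.
Percussion Block: ends 13:20 at or before Vocals Rehearsal starts 15:15 → clear.
Sectional Mixing: starts 15:30 at or after Vocals Rehearsal ends 15:30 → clear.
Sectional Session: starts 15:40 at or after Vocals Rehearsal ends 15:30 → clear.
Dress Run-through: starts 17:00 at or after Vocals Rehearsal ends 15:30 → clear.
Strings Soundcheck: starts 18:00 at or after Vocals Rehearsal ends 15:30 → clear.

No — it doesn't clash with anything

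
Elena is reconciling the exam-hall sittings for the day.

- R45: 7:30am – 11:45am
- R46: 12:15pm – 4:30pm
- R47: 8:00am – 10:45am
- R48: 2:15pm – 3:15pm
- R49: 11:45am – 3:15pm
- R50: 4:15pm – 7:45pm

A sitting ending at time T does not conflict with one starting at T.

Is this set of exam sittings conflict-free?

No

Sorted by start: R45, R47, R49, R46, R48, R50.
R47 starts before R45 ends → R45 and R47 overlap.
That's a conflict, so the schedule is not conflict-free.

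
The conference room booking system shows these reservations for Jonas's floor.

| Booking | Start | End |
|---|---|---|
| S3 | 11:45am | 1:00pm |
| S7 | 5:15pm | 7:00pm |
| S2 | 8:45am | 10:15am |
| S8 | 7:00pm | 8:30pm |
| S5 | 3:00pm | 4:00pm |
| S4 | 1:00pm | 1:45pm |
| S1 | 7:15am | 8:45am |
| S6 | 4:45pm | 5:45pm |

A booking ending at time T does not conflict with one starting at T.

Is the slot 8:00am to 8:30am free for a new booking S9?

No — it overlaps S1

S1: starts 7:15am before S9 ends 8:30am, and ends 8:45am after S9 starts 8:00am → overlap.
S2: starts 8:45am at or after S9 ends 8:30am → clear.
S3: starts 11:45am at or after S9 ends 8:30am → clear.
S4: starts 1:00pm at or after S9 ends 8:30am → clear.
S5: starts 3:00pm at or after S9 ends 8:30am → clear.
S6: starts 4:45pm at or after S9 ends 8:30am → clear.
S7: starts 5:15pm at or after S9 ends 8:30am → clear.
S8: starts 7:00pm at or after S9 ends 8:30am → clear.
S9 overlaps S1.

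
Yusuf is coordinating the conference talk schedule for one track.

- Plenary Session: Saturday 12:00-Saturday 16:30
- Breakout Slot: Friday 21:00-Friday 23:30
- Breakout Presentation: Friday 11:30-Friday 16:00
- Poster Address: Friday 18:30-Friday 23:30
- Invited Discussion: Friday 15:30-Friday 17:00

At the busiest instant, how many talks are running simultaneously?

Sweep the timeline, counting +1 at each start and −1 at each end (ends before starts at a tie):
Friday 11:30 start Breakout Presentation → 1
Friday 15:30 start Invited Discussion → 2
Friday 16:00 end Breakout Presentation → 1
Friday 17:00 end Invited Discussion → 0
Friday 18:30 start Poster Address → 1
Friday 21:00 start Breakout Slot → 2
Friday 23:30 end Breakout Slot → 1
Friday 23:30 end Poster Address → 0
Saturday 12:00 start Plenary Session → 1
Saturday 16:30 end Plenary Session → 0
Peak is 2, at Friday 15:30 (Breakout Presentation, Invited Discussion).

2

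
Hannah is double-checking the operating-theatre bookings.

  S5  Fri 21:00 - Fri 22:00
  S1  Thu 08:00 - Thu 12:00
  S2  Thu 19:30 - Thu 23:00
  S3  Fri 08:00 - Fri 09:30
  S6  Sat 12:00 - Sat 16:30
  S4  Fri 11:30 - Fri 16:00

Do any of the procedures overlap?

No

Sorted by start: S1, S2, S3, S4, S5, S6.
S2 starts after S1 ends; S1 is clear from here.
S3 starts after S2 ends; S2 is clear from here.
S4 starts after S3 ends; S3 is clear from here.
S5 starts after S4 ends; S4 is clear from here.
S6 starts after S5 ends.
Every pair is clear; the schedule has no overlaps.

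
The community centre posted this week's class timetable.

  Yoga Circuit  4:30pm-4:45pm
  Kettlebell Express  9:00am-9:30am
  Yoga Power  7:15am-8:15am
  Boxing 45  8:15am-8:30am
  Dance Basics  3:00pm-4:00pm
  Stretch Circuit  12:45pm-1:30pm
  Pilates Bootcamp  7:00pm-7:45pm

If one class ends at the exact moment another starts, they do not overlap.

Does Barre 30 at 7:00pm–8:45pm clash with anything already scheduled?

Yes — it overlaps Pilates Bootcamp

Yoga Power: ends 8:15am at or before Barre 30 starts 7:00pm → clear.
Boxing 45: ends 8:30am at or before Barre 30 starts 7:00pm → clear.
Kettlebell Express: ends 9:30am at or before Barre 30 starts 7:00pm → clear.
Stretch Circuit: ends 1:30pm at or before Barre 30 starts 7:00pm → clear.
Dance Basics: ends 4:00pm at or before Barre 30 starts 7:00pm → clear.
Yoga Circuit: ends 4:45pm at or before Barre 30 starts 7:00pm → clear.
Pilates Bootcamp: starts 7:00pm before Barre 30 ends 8:45pm, and ends 7:45pm after Barre 30 starts 7:00pm → overlap.
Barre 30 overlaps Pilates Bootcamp.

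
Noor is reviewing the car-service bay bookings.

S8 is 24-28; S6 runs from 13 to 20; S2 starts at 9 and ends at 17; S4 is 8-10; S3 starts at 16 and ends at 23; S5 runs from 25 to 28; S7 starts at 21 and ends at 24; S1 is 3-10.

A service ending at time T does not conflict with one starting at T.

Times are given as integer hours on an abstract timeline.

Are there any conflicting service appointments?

Two intervals overlap when each starts before the other ends.
Sorted by start: S1, S4, S2, S6, S3, S7, S8, S5.
S4 starts before S1 ends → S1 and S4 overlap.
That's a conflict, so the schedule is not conflict-free.

Yes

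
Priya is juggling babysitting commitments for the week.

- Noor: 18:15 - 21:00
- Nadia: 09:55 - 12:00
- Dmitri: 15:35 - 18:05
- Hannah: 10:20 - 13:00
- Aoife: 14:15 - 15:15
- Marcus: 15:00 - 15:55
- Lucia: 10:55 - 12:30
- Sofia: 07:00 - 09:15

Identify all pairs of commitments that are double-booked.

Sorted by start: Sofia, Nadia, Hannah, Lucia, Aoife, Marcus, Dmitri, Noor.
Nadia starts after Sofia ends; Sofia is clear from here.
Hannah starts before Nadia ends → Nadia and Hannah overlap.
Lucia starts before Nadia ends → Nadia and Lucia overlap.
Aoife starts after Nadia ends; Nadia is clear from here.
Lucia starts before Hannah ends → Hannah and Lucia overlap.
Aoife starts after Hannah ends; Hannah is clear from here.
Aoife starts after Lucia ends; Lucia is clear from here.
Marcus starts before Aoife ends → Aoife and Marcus overlap.
Dmitri starts after Aoife ends; Aoife is clear from here.
Dmitri starts before Marcus ends → Marcus and Dmitri overlap.
Noor starts after Marcus ends.
Noor starts after Dmitri ends.

Aoife & Marcus, Dmitri & Marcus, Hannah & Lucia, Hannah & Nadia, Lucia & Nadia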